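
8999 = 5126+3873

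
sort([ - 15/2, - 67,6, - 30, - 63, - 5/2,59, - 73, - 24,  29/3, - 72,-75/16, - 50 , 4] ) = [ - 73, - 72,-67, - 63 , - 50  , - 30,  -  24, - 15/2, - 75/16, - 5/2,4,6, 29/3,  59 ]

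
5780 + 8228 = 14008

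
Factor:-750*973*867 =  - 2^1*3^2*5^3*7^1*17^2*  139^1  =  -632693250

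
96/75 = 1 + 7/25 = 1.28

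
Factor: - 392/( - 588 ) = 2/3 =2^1*3^(-1)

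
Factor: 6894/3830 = 9/5 = 3^2  *5^ ( - 1 )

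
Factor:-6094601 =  - 6094601^1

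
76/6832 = 19/1708 = 0.01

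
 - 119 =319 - 438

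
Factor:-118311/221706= - 2^( -1 ) *3^( - 1)*109^(  -  1 )*349^1=-349/654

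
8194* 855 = 7005870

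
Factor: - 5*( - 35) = 5^2*7^1=175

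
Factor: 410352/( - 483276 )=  - 332/391=   - 2^2*17^( - 1)*23^(-1) * 83^1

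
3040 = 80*38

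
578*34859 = 20148502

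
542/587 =542/587 = 0.92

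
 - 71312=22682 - 93994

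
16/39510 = 8/19755 = 0.00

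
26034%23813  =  2221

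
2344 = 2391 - 47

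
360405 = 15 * 24027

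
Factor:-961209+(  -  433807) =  - 1395016 = -  2^3*7^1*29^1*859^1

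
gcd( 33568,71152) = 16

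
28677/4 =28677/4 = 7169.25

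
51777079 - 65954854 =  - 14177775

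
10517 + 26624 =37141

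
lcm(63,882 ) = 882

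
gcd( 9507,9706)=1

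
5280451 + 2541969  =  7822420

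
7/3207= 7/3207=0.00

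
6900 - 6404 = 496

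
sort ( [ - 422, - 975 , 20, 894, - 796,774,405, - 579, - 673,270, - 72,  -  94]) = [ - 975, - 796, - 673, - 579,  -  422,-94, - 72,20,270,405, 774,894] 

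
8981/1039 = 8 + 669/1039 = 8.64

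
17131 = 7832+9299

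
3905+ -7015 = -3110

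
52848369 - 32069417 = 20778952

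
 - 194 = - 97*2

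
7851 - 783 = 7068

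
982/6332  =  491/3166= 0.16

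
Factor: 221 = 13^1*17^1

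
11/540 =11/540 = 0.02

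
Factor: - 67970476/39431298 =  -2^1*3^( - 1)*7^1*31^1 * 78307^1 * 6571883^( - 1) = -33985238/19715649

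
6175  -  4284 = 1891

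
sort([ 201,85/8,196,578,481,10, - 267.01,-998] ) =[ - 998, - 267.01, 10,85/8, 196,  201,481,578 ]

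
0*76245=0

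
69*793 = 54717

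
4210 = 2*2105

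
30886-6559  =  24327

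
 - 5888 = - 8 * 736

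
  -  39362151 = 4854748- 44216899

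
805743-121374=684369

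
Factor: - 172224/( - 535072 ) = 2^1*3^2*13^1*727^( - 1 )  =  234/727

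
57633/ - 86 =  - 57633/86 =- 670.15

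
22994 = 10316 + 12678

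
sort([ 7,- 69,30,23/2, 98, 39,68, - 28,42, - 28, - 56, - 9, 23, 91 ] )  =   [- 69, - 56 ,-28, - 28,  -  9, 7 , 23/2,  23,30,39 , 42,68, 91,  98]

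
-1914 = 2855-4769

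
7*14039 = 98273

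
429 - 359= 70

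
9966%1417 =47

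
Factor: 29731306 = 2^1 * 11^1*1351423^1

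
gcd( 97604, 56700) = 4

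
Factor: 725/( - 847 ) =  - 5^2*7^( - 1 )*11^( - 2 )*29^1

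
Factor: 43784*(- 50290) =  - 2201897360 = -2^4*5^1* 13^1  *  47^1*107^1*421^1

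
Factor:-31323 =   -  3^1*53^1* 197^1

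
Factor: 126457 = 126457^1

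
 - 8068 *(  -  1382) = 11149976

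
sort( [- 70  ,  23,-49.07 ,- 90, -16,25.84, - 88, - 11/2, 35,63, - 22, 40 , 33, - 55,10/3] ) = [-90,  -  88, - 70, - 55, - 49.07 , - 22,-16, - 11/2, 10/3, 23,25.84, 33, 35, 40, 63]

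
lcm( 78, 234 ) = 234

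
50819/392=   50819/392= 129.64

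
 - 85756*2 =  - 171512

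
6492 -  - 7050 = 13542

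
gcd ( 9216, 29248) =64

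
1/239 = 1/239= 0.00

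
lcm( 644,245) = 22540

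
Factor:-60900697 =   -  11^1*13^1*425879^1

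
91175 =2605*35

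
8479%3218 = 2043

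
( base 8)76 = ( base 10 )62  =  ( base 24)2e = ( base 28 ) 26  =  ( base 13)4A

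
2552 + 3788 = 6340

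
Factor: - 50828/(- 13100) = 5^( - 2)*97^1  =  97/25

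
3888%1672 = 544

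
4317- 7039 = - 2722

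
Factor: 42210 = 2^1 * 3^2 * 5^1*7^1*67^1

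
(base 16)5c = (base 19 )4g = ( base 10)92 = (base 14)68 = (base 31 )2u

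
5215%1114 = 759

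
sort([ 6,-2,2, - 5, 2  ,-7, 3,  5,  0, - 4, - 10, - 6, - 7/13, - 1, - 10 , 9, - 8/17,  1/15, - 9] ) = [ - 10, - 10, - 9, - 7, - 6,-5, - 4, - 2, - 1, - 7/13, - 8/17,  0 , 1/15,  2,2 , 3,  5,  6, 9]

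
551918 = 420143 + 131775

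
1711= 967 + 744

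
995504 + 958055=1953559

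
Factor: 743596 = 2^2 * 7^1*26557^1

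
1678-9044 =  - 7366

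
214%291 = 214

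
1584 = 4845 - 3261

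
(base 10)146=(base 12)102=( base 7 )266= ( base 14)a6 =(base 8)222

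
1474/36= 40 + 17/18=40.94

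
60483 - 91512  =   - 31029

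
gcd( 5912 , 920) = 8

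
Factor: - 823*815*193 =- 129453785= -5^1 * 163^1*193^1*823^1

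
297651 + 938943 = 1236594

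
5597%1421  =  1334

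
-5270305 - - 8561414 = 3291109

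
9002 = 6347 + 2655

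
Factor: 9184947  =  3^1*17^1 * 180097^1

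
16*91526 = 1464416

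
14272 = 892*16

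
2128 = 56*38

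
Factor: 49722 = 2^1*3^1 * 8287^1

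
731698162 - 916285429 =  - 184587267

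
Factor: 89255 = 5^1*17851^1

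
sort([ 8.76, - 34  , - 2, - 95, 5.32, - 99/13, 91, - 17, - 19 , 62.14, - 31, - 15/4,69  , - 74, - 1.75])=[ - 95, - 74, - 34, - 31, - 19,  -  17,  -  99/13, -15/4, - 2, - 1.75, 5.32,  8.76,  62.14,69, 91 ]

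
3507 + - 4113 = - 606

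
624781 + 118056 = 742837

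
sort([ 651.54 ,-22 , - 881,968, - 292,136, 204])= [ - 881, - 292,- 22, 136, 204,651.54,968] 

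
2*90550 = 181100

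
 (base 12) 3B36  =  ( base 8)15232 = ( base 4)1222122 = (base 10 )6810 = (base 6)51310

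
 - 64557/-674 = 64557/674 = 95.78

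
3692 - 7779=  - 4087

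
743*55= 40865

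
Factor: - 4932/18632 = -9/34 =- 2^ ( - 1)*3^2*17^(  -  1 ) 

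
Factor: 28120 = 2^3 * 5^1* 19^1*37^1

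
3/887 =3/887= 0.00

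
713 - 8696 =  - 7983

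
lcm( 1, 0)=0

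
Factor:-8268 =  - 2^2 * 3^1*13^1*53^1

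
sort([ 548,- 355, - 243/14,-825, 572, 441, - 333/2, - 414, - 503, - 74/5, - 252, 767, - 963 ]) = [-963, - 825, - 503,-414 , - 355, - 252, - 333/2,  -  243/14,- 74/5,441, 548, 572, 767]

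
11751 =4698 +7053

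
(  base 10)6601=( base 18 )126D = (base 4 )1213021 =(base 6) 50321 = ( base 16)19C9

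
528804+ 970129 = 1498933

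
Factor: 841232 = 2^4*7^2*29^1*37^1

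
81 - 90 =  - 9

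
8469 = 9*941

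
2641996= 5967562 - 3325566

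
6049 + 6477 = 12526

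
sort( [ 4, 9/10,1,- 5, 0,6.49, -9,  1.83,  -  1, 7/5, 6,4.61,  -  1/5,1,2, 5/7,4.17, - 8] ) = [ - 9 ,  -  8, -5,- 1, - 1/5, 0,5/7,9/10 , 1,1,7/5, 1.83, 2, 4,4.17,4.61, 6, 6.49]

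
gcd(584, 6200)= 8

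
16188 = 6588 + 9600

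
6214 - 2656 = 3558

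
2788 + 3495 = 6283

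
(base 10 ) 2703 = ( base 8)5217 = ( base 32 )2KF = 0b101010001111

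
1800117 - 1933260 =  - 133143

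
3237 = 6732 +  - 3495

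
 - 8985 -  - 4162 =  - 4823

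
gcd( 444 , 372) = 12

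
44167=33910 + 10257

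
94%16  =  14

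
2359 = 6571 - 4212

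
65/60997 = 65/60997 = 0.00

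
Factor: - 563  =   -563^1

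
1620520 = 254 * 6380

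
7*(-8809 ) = - 61663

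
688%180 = 148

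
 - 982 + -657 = -1639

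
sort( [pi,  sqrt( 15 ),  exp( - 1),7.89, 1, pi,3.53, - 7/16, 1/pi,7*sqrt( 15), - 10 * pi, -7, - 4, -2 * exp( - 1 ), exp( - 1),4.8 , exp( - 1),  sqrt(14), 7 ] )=[ - 10*pi, - 7, - 4, - 2*exp( - 1) , - 7/16, 1/pi, exp( - 1),exp( - 1), exp( - 1), 1, pi,  pi , 3.53,sqrt( 14 ), sqrt( 15 ),4.8, 7,7.89, 7 * sqrt( 15 )]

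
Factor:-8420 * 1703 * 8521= - 2^2 * 5^1 * 13^1*131^1* 421^1*8521^1 =- 122184834460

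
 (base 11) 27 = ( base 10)29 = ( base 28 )11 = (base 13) 23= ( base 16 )1D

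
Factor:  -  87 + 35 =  - 52 = -2^2*13^1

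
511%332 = 179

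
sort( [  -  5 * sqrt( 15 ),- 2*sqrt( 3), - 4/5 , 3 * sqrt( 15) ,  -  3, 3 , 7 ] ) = [  -  5*sqrt(15) ,-2*sqrt(3), - 3,-4/5, 3, 7,3 * sqrt(15 )] 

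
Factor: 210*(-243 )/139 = -51030/139= - 2^1*3^6*5^1*7^1 * 139^( -1) 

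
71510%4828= 3918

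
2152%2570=2152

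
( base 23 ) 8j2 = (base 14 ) 19b9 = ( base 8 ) 11077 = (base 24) 82F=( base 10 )4671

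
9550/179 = 9550/179 = 53.35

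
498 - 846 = -348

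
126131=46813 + 79318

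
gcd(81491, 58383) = 1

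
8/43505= 8/43505 = 0.00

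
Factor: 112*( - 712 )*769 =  - 2^7*7^1 * 89^1*769^1 =-61323136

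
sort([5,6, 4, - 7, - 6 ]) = [-7, - 6,4,5, 6 ]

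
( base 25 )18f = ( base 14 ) 440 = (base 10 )840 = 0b1101001000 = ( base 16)348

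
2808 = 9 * 312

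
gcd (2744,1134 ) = 14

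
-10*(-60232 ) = 602320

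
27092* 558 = 15117336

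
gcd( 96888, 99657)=3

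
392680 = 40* 9817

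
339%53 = 21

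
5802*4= 23208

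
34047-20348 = 13699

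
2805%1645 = 1160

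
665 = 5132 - 4467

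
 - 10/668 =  - 5/334=   - 0.01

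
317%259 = 58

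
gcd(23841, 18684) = 27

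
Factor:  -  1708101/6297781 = - 3^3*7^( - 1) * 41^1*541^ (-1)*1543^1*1663^(-1 )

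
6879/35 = 6879/35 = 196.54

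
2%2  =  0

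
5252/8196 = 1313/2049 = 0.64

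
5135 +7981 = 13116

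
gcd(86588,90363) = 1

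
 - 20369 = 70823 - 91192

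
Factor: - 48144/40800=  - 59/50   =  - 2^(-1 )*5^( - 2) * 59^1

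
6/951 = 2/317 = 0.01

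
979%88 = 11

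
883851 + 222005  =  1105856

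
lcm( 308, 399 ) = 17556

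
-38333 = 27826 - 66159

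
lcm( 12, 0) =0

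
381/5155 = 381/5155 = 0.07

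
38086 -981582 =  - 943496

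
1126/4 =281 + 1/2 = 281.50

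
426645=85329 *5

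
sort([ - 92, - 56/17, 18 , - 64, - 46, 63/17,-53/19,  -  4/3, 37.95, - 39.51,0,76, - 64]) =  [ - 92, -64, - 64, - 46, - 39.51, - 56/17, - 53/19, - 4/3, 0,  63/17, 18,37.95, 76]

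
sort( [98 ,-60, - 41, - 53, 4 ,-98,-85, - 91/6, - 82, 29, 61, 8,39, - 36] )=[ - 98, - 85,-82,-60, - 53, - 41, - 36, - 91/6 , 4 , 8, 29,39,  61,98]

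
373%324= 49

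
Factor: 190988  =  2^2*7^1*19^1*359^1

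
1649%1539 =110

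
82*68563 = 5622166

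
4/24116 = 1/6029  =  0.00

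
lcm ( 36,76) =684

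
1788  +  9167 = 10955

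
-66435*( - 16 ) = 1062960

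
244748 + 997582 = 1242330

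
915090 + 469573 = 1384663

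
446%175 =96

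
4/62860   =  1/15715 = 0.00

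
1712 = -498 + 2210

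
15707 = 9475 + 6232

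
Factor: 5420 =2^2*5^1*271^1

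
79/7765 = 79/7765 = 0.01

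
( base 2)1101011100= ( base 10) 860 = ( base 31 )rn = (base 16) 35c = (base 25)19a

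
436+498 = 934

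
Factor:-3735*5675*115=- 3^2 * 5^4* 23^1*83^1*227^1 =-2437554375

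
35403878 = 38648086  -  3244208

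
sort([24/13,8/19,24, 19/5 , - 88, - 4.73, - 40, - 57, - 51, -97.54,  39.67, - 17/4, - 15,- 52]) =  [-97.54, - 88 ,- 57, - 52, - 51, - 40 , - 15,-4.73, - 17/4, 8/19 , 24/13, 19/5,24, 39.67]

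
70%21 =7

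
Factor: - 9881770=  - 2^1*5^1 * 479^1*2063^1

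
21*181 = 3801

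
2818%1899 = 919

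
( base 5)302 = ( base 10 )77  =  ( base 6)205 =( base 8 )115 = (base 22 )3B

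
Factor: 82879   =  67^1*1237^1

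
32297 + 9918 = 42215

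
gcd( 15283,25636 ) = 493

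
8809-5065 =3744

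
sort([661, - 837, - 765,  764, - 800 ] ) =[ - 837 , - 800, - 765,661 , 764 ] 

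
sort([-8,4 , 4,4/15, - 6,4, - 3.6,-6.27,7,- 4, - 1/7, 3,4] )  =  [ -8, - 6.27,-6, - 4, - 3.6, - 1/7,4/15,  3,4,4, 4,4,7] 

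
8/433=8/433 =0.02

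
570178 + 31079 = 601257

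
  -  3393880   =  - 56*60605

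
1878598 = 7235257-5356659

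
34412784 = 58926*584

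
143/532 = 143/532 = 0.27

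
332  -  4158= -3826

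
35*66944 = 2343040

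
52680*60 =3160800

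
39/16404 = 13/5468 = 0.00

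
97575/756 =32525/252 = 129.07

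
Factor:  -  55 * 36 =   -  1980 = - 2^2*3^2*5^1*11^1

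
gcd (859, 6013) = 859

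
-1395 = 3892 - 5287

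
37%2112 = 37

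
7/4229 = 7/4229=0.00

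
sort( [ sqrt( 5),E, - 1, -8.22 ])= [-8.22, - 1, sqrt( 5 ),E]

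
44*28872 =1270368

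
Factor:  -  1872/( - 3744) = 1/2 =2^( - 1) 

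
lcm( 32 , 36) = 288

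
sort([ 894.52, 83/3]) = [ 83/3,894.52] 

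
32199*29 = 933771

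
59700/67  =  59700/67 = 891.04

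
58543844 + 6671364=65215208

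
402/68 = 5 + 31/34 = 5.91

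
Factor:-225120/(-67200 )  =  67/20 = 2^( -2) * 5^( -1 )*67^1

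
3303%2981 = 322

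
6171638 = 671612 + 5500026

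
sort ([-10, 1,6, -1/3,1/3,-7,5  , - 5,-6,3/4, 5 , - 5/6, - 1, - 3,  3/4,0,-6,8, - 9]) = [-10, - 9 ,-7,-6,-6,  -  5, - 3, - 1 , - 5/6, - 1/3,0,1/3, 3/4,3/4,1,5,  5,6, 8]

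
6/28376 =3/14188=0.00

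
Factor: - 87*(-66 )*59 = 2^1*3^2*11^1 * 29^1*59^1 = 338778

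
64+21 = 85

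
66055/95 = 13211/19 = 695.32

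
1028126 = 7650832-6622706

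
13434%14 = 8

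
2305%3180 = 2305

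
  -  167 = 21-188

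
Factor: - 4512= - 2^5*3^1*47^1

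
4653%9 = 0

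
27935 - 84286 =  - 56351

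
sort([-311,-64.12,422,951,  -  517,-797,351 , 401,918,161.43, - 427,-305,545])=[-797,  -  517 , - 427, -311,-305,- 64.12,161.43, 351, 401, 422, 545,918, 951]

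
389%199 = 190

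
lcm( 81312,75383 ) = 7236768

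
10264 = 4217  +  6047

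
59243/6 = 59243/6  =  9873.83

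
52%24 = 4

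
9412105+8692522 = 18104627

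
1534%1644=1534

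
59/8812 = 59/8812 =0.01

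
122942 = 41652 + 81290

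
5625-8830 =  - 3205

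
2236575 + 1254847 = 3491422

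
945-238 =707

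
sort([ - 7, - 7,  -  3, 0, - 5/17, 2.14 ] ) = [ - 7, - 7, -3, - 5/17,0,  2.14] 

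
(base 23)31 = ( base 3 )2121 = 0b1000110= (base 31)28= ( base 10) 70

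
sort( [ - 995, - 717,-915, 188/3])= [-995, - 915, - 717, 188/3] 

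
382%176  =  30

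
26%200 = 26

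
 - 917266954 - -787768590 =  - 129498364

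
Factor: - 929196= -2^2 * 3^2*53^1*487^1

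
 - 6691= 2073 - 8764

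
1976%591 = 203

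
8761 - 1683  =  7078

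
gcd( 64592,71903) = 1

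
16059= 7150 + 8909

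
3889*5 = 19445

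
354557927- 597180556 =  - 242622629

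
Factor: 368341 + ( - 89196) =5^1*55829^1 = 279145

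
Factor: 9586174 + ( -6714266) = 2^2 * 13^1*55229^1 = 2871908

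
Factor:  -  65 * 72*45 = -2^3*3^4*5^2 * 13^1=-210600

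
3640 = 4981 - 1341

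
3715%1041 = 592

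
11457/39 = 293+10/13 = 293.77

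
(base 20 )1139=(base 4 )2010111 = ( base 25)DDJ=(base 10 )8469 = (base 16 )2115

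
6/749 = 6/749 = 0.01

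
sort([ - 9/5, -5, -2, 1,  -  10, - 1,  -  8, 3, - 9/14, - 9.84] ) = [ - 10,  -  9.84, - 8, - 5 ,-2 , - 9/5 , - 1, - 9/14,1,  3 ]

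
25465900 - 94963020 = -69497120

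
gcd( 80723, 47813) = 1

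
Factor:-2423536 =- 2^4* 151471^1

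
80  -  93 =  - 13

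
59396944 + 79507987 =138904931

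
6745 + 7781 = 14526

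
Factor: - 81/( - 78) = 27/26 = 2^( - 1)*3^3*13^ ( - 1) 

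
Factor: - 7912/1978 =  - 2^2 =-4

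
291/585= 97/195 = 0.50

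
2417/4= 2417/4 = 604.25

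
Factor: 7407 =3^2*823^1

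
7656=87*88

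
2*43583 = 87166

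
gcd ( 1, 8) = 1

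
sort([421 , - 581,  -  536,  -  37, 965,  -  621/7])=[ - 581,-536,- 621/7, - 37,421,965 ]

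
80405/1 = 80405=80405.00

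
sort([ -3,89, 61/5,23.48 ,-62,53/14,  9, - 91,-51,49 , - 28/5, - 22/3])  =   [  -  91, - 62, - 51, - 22/3,-28/5,-3,53/14,9, 61/5,23.48,49, 89 ] 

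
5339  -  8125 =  - 2786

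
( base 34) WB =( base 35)ve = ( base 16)44B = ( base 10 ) 1099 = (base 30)16J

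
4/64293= 4/64293 = 0.00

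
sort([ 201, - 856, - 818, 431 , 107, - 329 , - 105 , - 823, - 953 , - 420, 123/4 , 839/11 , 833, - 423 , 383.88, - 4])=[ - 953, - 856, - 823, - 818, - 423 , - 420, - 329, - 105, -4,123/4, 839/11, 107, 201, 383.88, 431 , 833 ] 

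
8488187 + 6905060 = 15393247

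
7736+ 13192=20928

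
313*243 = 76059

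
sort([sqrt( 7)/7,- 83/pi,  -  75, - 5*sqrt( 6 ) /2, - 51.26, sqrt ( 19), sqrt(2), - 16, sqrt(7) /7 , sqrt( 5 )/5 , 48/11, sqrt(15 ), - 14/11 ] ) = [- 75, -51.26, - 83/pi,-16, - 5*sqrt( 6)/2, - 14/11, sqrt( 7 )/7, sqrt( 7 )/7,sqrt(5) /5,sqrt( 2 ), sqrt(15), sqrt(19) , 48/11] 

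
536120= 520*1031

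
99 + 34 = 133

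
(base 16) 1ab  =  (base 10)427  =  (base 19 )139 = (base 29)el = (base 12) 2b7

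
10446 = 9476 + 970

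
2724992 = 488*5584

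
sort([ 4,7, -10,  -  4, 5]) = [ - 10,-4, 4,  5  ,  7]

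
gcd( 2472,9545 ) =1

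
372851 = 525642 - 152791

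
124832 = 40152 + 84680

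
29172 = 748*39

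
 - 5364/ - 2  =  2682  +  0/1 = 2682.00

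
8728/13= 8728/13 = 671.38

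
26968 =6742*4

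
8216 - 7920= 296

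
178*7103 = 1264334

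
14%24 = 14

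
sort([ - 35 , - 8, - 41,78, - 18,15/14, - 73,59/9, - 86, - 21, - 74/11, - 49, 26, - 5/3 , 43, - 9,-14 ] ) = [ - 86, - 73,-49,  -  41, - 35, -21,-18, - 14,-9, - 8, - 74/11,-5/3  ,  15/14, 59/9,26, 43, 78 ]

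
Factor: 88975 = 5^2*3559^1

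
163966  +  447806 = 611772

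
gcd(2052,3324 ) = 12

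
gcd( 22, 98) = 2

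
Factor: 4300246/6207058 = 2150123/3103529=11^ (-2 )*13^(  -  1)*353^1*1973^(- 1)*6091^1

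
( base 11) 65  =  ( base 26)2j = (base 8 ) 107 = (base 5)241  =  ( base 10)71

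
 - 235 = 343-578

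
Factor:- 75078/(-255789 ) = 2^1*43^1*293^( - 1 ) = 86/293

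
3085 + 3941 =7026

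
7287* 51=371637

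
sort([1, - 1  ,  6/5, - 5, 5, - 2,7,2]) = [ - 5, - 2, - 1, 1 , 6/5 , 2,5,7]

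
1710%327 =75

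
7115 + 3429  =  10544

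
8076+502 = 8578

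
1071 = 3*357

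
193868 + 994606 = 1188474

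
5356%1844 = 1668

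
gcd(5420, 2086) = 2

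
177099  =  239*741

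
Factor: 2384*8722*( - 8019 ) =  - 166741055712 = - 2^5*3^6*7^2*11^1*89^1 * 149^1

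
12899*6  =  77394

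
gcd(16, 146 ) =2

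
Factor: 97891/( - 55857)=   -  3^( - 1 )*43^( - 1)*53^1*433^( -1 ) * 1847^1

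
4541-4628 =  - 87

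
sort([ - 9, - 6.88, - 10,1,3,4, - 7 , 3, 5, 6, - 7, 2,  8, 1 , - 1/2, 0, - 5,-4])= [ - 10, - 9, - 7,- 7 , - 6.88, - 5, - 4,  -  1/2,0,1, 1,2,3, 3,4,5,  6 , 8] 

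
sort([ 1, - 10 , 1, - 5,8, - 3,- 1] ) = [-10, - 5, - 3, - 1, 1,1, 8] 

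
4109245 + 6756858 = 10866103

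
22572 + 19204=41776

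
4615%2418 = 2197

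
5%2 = 1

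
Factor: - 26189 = -26189^1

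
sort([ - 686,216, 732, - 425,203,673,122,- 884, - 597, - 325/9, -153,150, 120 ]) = [ - 884, - 686, - 597, - 425, - 153,-325/9, 120,122,150,203,  216, 673,732 ]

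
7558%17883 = 7558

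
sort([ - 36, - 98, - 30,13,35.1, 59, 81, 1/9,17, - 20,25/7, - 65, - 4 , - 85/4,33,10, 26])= [-98, - 65, - 36, - 30, - 85/4, - 20, - 4, 1/9,25/7,10, 13,17, 26,33,  35.1,59, 81]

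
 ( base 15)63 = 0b1011101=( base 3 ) 10110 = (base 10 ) 93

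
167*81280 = 13573760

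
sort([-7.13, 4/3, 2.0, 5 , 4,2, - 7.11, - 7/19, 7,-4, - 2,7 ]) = [ - 7.13, - 7.11, - 4, - 2 , - 7/19, 4/3,2.0,2, 4,5 , 7,7 ] 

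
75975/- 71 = -1071 + 66/71 = - 1070.07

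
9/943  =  9/943 = 0.01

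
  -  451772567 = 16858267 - 468630834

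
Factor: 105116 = 2^2*11^1* 2389^1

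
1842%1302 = 540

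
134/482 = 67/241 = 0.28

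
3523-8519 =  - 4996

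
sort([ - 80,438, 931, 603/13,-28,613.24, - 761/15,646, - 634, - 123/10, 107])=[ - 634, - 80, - 761/15,-28, - 123/10 , 603/13,107,438,613.24,646,931]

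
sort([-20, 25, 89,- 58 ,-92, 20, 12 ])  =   [ - 92 ,-58,-20, 12,20, 25 , 89] 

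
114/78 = 1 + 6/13 = 1.46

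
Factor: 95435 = 5^1*19087^1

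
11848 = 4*2962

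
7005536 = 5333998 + 1671538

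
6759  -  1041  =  5718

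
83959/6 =13993 + 1/6 = 13993.17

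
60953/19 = 3208+1/19 = 3208.05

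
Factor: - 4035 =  - 3^1*5^1*269^1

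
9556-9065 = 491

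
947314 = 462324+484990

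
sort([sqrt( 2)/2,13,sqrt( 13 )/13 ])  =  [sqrt(13)/13, sqrt( 2) /2 , 13 ] 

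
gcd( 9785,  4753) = 1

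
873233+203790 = 1077023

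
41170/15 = 8234/3=2744.67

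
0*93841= 0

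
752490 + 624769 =1377259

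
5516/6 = 2758/3 = 919.33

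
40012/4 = 10003 = 10003.00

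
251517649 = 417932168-166414519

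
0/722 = 0 = 0.00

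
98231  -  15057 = 83174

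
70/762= 35/381 = 0.09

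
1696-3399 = - 1703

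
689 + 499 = 1188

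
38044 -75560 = -37516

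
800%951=800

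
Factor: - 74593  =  - 97^1*769^1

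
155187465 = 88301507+66885958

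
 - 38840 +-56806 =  - 95646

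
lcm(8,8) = 8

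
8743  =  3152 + 5591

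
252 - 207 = 45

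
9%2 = 1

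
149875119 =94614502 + 55260617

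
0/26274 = 0 = 0.00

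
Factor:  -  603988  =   -2^2*7^1*11^1*37^1* 53^1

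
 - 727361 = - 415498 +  - 311863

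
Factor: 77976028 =2^2*13^1*43^2 * 811^1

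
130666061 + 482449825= 613115886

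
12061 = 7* 1723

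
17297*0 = 0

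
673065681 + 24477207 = 697542888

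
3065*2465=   7555225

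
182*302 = 54964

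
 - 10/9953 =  - 1  +  9943/9953 = -  0.00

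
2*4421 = 8842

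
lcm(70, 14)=70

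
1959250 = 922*2125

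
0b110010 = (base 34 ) 1g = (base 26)1O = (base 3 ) 1212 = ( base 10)50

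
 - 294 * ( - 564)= 165816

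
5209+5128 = 10337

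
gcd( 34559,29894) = 1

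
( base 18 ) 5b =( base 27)3K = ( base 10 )101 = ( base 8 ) 145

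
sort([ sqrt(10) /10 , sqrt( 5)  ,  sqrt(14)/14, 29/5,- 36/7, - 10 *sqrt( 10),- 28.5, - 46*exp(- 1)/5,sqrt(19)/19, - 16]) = [ - 10*sqrt( 10), - 28.5,-16,- 36/7,  -  46*exp (  -  1) /5, sqrt( 19)/19, sqrt ( 14)/14, sqrt(10) /10, sqrt(5),  29/5 ]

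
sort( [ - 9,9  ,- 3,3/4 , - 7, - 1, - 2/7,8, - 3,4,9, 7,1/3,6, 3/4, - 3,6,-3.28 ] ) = [ - 9, - 7 , - 3.28, - 3, - 3, - 3,- 1, - 2/7,1/3, 3/4,  3/4, 4,6,6,7, 8, 9,9] 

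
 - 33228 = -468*71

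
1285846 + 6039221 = 7325067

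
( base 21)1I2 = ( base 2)1100110101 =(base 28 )119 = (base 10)821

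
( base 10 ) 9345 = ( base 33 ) 8j6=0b10010010000001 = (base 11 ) 7026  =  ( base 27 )cm3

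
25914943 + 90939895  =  116854838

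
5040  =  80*63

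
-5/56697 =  - 1 + 56692/56697=- 0.00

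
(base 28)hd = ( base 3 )200010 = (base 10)489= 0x1E9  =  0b111101001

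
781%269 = 243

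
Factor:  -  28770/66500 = - 2^(  -  1 )*3^1*5^(  -  2 ) * 19^( - 1)*137^1 = - 411/950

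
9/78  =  3/26 = 0.12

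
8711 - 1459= 7252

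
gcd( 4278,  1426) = 1426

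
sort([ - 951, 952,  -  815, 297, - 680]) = [ - 951, - 815, - 680 , 297,952]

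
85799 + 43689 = 129488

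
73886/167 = 442 + 72/167 = 442.43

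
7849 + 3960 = 11809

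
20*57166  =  1143320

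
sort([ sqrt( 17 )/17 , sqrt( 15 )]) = [sqrt(17)/17,sqrt( 15 ) ] 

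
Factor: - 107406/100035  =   - 2^1*3^1*5^( - 1 ) * 17^1*19^( - 1)=- 102/95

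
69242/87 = 795 + 77/87= 795.89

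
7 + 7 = 14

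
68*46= 3128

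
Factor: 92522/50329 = 2^1*46261^1*50329^( - 1) 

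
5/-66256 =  - 5/66256 = - 0.00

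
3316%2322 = 994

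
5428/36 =150+ 7/9 = 150.78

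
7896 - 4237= 3659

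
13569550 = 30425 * 446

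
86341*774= 66827934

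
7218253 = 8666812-1448559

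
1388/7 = 1388/7 = 198.29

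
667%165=7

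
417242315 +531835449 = 949077764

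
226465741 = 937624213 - 711158472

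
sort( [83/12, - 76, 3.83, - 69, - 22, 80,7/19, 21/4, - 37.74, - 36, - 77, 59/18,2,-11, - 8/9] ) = [ - 77, - 76, - 69, - 37.74,-36, - 22, - 11, - 8/9,7/19, 2,59/18, 3.83,  21/4,  83/12, 80 ]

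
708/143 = 708/143  =  4.95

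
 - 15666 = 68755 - 84421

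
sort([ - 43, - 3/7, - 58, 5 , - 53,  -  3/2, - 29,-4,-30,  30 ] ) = [ - 58, - 53, - 43, - 30, - 29, - 4, - 3/2,- 3/7, 5, 30 ]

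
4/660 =1/165 = 0.01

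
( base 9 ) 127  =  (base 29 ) 3j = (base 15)71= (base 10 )106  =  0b1101010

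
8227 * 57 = 468939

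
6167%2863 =441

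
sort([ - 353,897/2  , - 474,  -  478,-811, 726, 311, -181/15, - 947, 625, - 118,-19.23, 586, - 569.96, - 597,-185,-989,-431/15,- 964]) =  [ - 989, - 964,-947,-811, - 597,-569.96,-478, - 474,-353,-185, - 118, - 431/15,-19.23,-181/15,  311, 897/2,586, 625, 726]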